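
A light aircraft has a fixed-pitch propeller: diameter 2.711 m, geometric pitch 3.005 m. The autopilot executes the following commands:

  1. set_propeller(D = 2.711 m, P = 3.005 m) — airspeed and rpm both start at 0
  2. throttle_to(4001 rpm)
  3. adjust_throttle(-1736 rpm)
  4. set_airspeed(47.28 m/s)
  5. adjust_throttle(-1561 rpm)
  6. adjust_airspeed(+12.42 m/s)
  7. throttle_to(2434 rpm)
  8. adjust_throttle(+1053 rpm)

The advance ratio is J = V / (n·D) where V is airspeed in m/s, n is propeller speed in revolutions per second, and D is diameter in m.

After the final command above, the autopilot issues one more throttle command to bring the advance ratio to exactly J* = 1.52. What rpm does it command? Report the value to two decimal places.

rpm = 869.27

set_propeller: D = 2.711 m, P = 3.005 m (p = P/D = 1.108447); state ← (V=0, rpm=0)
throttle_to(4001): rpm ← 4001
adjust_throttle(-1736): rpm ← 4001 -1736 = 2265
set_airspeed(47.28): V ← 47.28 m/s
adjust_throttle(-1561): rpm ← 2265 -1561 = 704
adjust_airspeed(+12.42): V ← 47.28 +12.42 = 59.7 m/s
throttle_to(2434): rpm ← 2434
adjust_throttle(+1053): rpm ← 2434 +1053 = 3487
final state: V = 59.7 m/s, rpm = 3487 → n = rpm/60 = 58.116667 rev/s
target J* = 1.52; solve J* = V/(n·D) for n: n = V/(J*·D) = 59.7/(1.52 × 2.711) = 14.487759 rev/s
rpm = 60·n = 869.265565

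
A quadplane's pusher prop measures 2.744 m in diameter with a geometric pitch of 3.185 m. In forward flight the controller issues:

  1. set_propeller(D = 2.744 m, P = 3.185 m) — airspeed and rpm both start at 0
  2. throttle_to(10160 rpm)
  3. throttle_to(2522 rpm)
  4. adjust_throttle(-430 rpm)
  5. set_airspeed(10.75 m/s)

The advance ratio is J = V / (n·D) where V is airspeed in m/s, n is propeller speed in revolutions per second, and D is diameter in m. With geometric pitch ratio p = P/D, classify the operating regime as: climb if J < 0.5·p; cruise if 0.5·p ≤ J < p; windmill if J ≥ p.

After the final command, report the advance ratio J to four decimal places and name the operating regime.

J = 0.1124, regime = climb

set_propeller: D = 2.744 m, P = 3.185 m (p = P/D = 1.160714); state ← (V=0, rpm=0)
throttle_to(10160): rpm ← 10160
throttle_to(2522): rpm ← 2522
adjust_throttle(-430): rpm ← 2522 -430 = 2092
set_airspeed(10.75): V ← 10.75 m/s
final state: V = 10.75 m/s, rpm = 2092 → n = rpm/60 = 34.866667 rev/s
J = V / (n·D) = 10.75 / (34.866667 × 2.744) = 0.112361
regime bands: climb J<0.5804 | cruise [0.5804, 1.1607) | windmill J≥1.1607
J = 0.1124 → climb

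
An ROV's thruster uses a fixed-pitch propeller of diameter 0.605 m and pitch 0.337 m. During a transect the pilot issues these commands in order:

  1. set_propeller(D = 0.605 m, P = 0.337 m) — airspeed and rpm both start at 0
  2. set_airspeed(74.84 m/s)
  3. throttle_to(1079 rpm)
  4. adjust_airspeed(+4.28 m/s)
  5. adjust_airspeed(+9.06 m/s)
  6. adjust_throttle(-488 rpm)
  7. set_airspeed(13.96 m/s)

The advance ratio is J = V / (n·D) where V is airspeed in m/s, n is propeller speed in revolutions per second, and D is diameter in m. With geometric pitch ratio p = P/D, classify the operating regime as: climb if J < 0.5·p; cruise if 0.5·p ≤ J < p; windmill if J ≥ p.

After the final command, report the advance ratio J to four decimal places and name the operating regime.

J = 2.3426, regime = windmill

set_propeller: D = 0.605 m, P = 0.337 m (p = P/D = 0.557025); state ← (V=0, rpm=0)
set_airspeed(74.84): V ← 74.84 m/s
throttle_to(1079): rpm ← 1079
adjust_airspeed(+4.28): V ← 74.84 +4.28 = 79.12 m/s
adjust_airspeed(+9.06): V ← 79.12 +9.06 = 88.18 m/s
adjust_throttle(-488): rpm ← 1079 -488 = 591
set_airspeed(13.96): V ← 13.96 m/s
final state: V = 13.96 m/s, rpm = 591 → n = rpm/60 = 9.850000 rev/s
J = V / (n·D) = 13.96 / (9.850000 × 0.605) = 2.342577
regime bands: climb J<0.2785 | cruise [0.2785, 0.5570) | windmill J≥0.5570
J = 2.3426 → windmill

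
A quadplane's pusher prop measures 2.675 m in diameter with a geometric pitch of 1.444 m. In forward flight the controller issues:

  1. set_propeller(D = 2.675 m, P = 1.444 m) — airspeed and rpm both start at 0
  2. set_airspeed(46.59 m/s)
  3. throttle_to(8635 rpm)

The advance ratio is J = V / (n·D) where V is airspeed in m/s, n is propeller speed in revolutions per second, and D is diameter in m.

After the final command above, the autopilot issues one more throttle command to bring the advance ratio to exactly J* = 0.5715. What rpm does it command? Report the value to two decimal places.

rpm = 1828.54

set_propeller: D = 2.675 m, P = 1.444 m (p = P/D = 0.539813); state ← (V=0, rpm=0)
set_airspeed(46.59): V ← 46.59 m/s
throttle_to(8635): rpm ← 8635
final state: V = 46.59 m/s, rpm = 8635 → n = rpm/60 = 143.916667 rev/s
target J* = 0.5715; solve J* = V/(n·D) for n: n = V/(J*·D) = 46.59/(0.5715 × 2.675) = 30.475630 rev/s
rpm = 60·n = 1828.537788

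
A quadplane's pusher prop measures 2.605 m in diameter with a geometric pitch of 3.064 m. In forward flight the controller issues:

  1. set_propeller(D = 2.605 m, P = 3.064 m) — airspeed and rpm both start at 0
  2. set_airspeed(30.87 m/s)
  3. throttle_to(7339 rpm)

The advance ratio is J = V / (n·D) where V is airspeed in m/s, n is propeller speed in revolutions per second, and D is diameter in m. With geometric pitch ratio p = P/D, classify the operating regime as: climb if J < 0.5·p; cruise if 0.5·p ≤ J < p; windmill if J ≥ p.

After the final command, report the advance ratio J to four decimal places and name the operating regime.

J = 0.0969, regime = climb

set_propeller: D = 2.605 m, P = 3.064 m (p = P/D = 1.176200); state ← (V=0, rpm=0)
set_airspeed(30.87): V ← 30.87 m/s
throttle_to(7339): rpm ← 7339
final state: V = 30.87 m/s, rpm = 7339 → n = rpm/60 = 122.316667 rev/s
J = V / (n·D) = 30.87 / (122.316667 × 2.605) = 0.096882
regime bands: climb J<0.5881 | cruise [0.5881, 1.1762) | windmill J≥1.1762
J = 0.0969 → climb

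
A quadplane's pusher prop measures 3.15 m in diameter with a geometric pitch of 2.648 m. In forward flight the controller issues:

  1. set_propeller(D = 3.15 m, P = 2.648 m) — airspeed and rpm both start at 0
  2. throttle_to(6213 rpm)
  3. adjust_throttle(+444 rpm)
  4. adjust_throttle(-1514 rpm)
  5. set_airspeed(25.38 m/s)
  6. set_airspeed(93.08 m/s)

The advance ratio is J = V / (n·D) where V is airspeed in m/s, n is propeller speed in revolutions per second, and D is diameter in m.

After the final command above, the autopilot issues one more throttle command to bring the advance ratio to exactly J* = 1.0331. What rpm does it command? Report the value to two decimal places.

set_propeller: D = 3.15 m, P = 2.648 m (p = P/D = 0.840635); state ← (V=0, rpm=0)
throttle_to(6213): rpm ← 6213
adjust_throttle(+444): rpm ← 6213 +444 = 6657
adjust_throttle(-1514): rpm ← 6657 -1514 = 5143
set_airspeed(25.38): V ← 25.38 m/s
set_airspeed(93.08): V ← 93.08 m/s
final state: V = 93.08 m/s, rpm = 5143 → n = rpm/60 = 85.716667 rev/s
target J* = 1.0331; solve J* = V/(n·D) for n: n = V/(J*·D) = 93.08/(1.0331 × 3.15) = 28.602465 rev/s
rpm = 60·n = 1716.147886

rpm = 1716.15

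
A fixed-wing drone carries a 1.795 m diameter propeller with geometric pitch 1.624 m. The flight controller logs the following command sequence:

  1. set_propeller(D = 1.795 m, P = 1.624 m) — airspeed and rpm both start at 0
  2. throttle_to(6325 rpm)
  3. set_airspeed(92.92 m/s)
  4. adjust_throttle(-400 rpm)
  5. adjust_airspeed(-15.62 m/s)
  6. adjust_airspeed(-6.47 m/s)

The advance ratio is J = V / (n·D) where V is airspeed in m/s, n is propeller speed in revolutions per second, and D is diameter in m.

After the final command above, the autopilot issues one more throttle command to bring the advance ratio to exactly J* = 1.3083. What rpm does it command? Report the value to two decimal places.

set_propeller: D = 1.795 m, P = 1.624 m (p = P/D = 0.904735); state ← (V=0, rpm=0)
throttle_to(6325): rpm ← 6325
set_airspeed(92.92): V ← 92.92 m/s
adjust_throttle(-400): rpm ← 6325 -400 = 5925
adjust_airspeed(-15.62): V ← 92.92 -15.62 = 77.3 m/s
adjust_airspeed(-6.47): V ← 77.3 -6.47 = 70.83 m/s
final state: V = 70.83 m/s, rpm = 5925 → n = rpm/60 = 98.750000 rev/s
target J* = 1.3083; solve J* = V/(n·D) for n: n = V/(J*·D) = 70.83/(1.3083 × 1.795) = 30.160980 rev/s
rpm = 60·n = 1809.658795

rpm = 1809.66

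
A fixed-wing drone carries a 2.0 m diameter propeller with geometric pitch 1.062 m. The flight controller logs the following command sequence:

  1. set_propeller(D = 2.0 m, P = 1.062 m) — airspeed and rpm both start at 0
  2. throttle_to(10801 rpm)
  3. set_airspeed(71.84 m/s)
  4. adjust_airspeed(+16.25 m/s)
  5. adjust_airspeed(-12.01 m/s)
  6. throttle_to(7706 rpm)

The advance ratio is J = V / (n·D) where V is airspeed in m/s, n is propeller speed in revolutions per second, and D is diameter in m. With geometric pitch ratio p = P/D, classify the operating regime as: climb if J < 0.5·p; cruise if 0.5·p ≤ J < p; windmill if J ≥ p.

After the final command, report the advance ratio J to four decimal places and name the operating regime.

J = 0.2962, regime = cruise

set_propeller: D = 2.0 m, P = 1.062 m (p = P/D = 0.531000); state ← (V=0, rpm=0)
throttle_to(10801): rpm ← 10801
set_airspeed(71.84): V ← 71.84 m/s
adjust_airspeed(+16.25): V ← 71.84 +16.25 = 88.09 m/s
adjust_airspeed(-12.01): V ← 88.09 -12.01 = 76.08 m/s
throttle_to(7706): rpm ← 7706
final state: V = 76.08 m/s, rpm = 7706 → n = rpm/60 = 128.433333 rev/s
J = V / (n·D) = 76.08 / (128.433333 × 2.0) = 0.296185
regime bands: climb J<0.2655 | cruise [0.2655, 0.5310) | windmill J≥0.5310
J = 0.2962 → cruise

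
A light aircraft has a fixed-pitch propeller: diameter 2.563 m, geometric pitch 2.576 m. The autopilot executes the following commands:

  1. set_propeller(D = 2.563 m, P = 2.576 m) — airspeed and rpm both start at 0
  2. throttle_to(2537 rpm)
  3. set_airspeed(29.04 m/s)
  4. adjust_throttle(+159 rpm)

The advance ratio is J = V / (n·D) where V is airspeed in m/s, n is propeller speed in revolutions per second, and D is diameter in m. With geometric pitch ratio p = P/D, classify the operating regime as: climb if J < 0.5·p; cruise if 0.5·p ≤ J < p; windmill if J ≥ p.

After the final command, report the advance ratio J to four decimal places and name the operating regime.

set_propeller: D = 2.563 m, P = 2.576 m (p = P/D = 1.005072); state ← (V=0, rpm=0)
throttle_to(2537): rpm ← 2537
set_airspeed(29.04): V ← 29.04 m/s
adjust_throttle(+159): rpm ← 2537 +159 = 2696
final state: V = 29.04 m/s, rpm = 2696 → n = rpm/60 = 44.933333 rev/s
J = V / (n·D) = 29.04 / (44.933333 × 2.563) = 0.252162
regime bands: climb J<0.5025 | cruise [0.5025, 1.0051) | windmill J≥1.0051
J = 0.2522 → climb

J = 0.2522, regime = climb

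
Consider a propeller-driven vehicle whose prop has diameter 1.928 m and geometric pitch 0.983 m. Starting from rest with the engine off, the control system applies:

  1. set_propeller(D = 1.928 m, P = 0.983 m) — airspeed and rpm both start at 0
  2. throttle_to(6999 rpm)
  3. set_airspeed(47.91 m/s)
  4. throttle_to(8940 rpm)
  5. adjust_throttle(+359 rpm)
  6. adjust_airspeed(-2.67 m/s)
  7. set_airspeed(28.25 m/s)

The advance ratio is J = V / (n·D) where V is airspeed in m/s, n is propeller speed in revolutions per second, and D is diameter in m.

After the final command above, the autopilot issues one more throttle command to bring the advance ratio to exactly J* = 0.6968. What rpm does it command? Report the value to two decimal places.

rpm = 1261.70

set_propeller: D = 1.928 m, P = 0.983 m (p = P/D = 0.509855); state ← (V=0, rpm=0)
throttle_to(6999): rpm ← 6999
set_airspeed(47.91): V ← 47.91 m/s
throttle_to(8940): rpm ← 8940
adjust_throttle(+359): rpm ← 8940 +359 = 9299
adjust_airspeed(-2.67): V ← 47.91 -2.67 = 45.24 m/s
set_airspeed(28.25): V ← 28.25 m/s
final state: V = 28.25 m/s, rpm = 9299 → n = rpm/60 = 154.983333 rev/s
target J* = 0.6968; solve J* = V/(n·D) for n: n = V/(J*·D) = 28.25/(0.6968 × 1.928) = 21.028257 rev/s
rpm = 60·n = 1261.695433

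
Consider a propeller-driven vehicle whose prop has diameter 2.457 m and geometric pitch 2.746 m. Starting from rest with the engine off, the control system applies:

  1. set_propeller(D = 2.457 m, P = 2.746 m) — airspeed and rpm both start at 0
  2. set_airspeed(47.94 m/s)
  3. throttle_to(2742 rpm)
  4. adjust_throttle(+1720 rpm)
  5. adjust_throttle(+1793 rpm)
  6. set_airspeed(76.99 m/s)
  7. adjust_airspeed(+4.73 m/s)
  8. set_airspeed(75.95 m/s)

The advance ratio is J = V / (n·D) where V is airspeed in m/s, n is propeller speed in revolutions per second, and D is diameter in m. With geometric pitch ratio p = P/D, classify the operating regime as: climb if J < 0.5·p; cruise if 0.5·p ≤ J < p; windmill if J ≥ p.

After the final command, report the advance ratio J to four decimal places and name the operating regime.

J = 0.2965, regime = climb

set_propeller: D = 2.457 m, P = 2.746 m (p = P/D = 1.117623); state ← (V=0, rpm=0)
set_airspeed(47.94): V ← 47.94 m/s
throttle_to(2742): rpm ← 2742
adjust_throttle(+1720): rpm ← 2742 +1720 = 4462
adjust_throttle(+1793): rpm ← 4462 +1793 = 6255
set_airspeed(76.99): V ← 76.99 m/s
adjust_airspeed(+4.73): V ← 76.99 +4.73 = 81.72 m/s
set_airspeed(75.95): V ← 75.95 m/s
final state: V = 75.95 m/s, rpm = 6255 → n = rpm/60 = 104.250000 rev/s
J = V / (n·D) = 75.95 / (104.250000 × 2.457) = 0.296515
regime bands: climb J<0.5588 | cruise [0.5588, 1.1176) | windmill J≥1.1176
J = 0.2965 → climb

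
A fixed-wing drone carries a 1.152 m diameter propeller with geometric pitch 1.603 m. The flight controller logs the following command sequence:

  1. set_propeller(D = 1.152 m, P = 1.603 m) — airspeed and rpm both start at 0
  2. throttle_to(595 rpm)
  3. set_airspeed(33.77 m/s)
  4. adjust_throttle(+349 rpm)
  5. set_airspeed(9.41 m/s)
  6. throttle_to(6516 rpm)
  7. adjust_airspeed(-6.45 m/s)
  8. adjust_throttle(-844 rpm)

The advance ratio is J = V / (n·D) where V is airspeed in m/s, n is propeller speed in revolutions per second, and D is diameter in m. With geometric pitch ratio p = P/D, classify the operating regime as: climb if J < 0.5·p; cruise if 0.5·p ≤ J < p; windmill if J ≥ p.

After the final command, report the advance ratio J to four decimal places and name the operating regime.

set_propeller: D = 1.152 m, P = 1.603 m (p = P/D = 1.391493); state ← (V=0, rpm=0)
throttle_to(595): rpm ← 595
set_airspeed(33.77): V ← 33.77 m/s
adjust_throttle(+349): rpm ← 595 +349 = 944
set_airspeed(9.41): V ← 9.41 m/s
throttle_to(6516): rpm ← 6516
adjust_airspeed(-6.45): V ← 9.41 -6.45 = 2.96 m/s
adjust_throttle(-844): rpm ← 6516 -844 = 5672
final state: V = 2.96 m/s, rpm = 5672 → n = rpm/60 = 94.533333 rev/s
J = V / (n·D) = 2.96 / (94.533333 × 1.152) = 0.027180
regime bands: climb J<0.6957 | cruise [0.6957, 1.3915) | windmill J≥1.3915
J = 0.0272 → climb

J = 0.0272, regime = climb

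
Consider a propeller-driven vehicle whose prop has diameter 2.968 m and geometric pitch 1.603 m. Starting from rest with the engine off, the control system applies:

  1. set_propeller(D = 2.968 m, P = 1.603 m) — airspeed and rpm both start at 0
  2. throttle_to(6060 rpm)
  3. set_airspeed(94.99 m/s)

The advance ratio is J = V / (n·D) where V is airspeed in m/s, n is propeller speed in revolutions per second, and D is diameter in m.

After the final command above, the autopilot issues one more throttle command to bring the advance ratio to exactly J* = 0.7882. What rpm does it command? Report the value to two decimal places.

set_propeller: D = 2.968 m, P = 1.603 m (p = P/D = 0.540094); state ← (V=0, rpm=0)
throttle_to(6060): rpm ← 6060
set_airspeed(94.99): V ← 94.99 m/s
final state: V = 94.99 m/s, rpm = 6060 → n = rpm/60 = 101.000000 rev/s
target J* = 0.7882; solve J* = V/(n·D) for n: n = V/(J*·D) = 94.99/(0.7882 × 2.968) = 40.604817 rev/s
rpm = 60·n = 2436.289037

rpm = 2436.29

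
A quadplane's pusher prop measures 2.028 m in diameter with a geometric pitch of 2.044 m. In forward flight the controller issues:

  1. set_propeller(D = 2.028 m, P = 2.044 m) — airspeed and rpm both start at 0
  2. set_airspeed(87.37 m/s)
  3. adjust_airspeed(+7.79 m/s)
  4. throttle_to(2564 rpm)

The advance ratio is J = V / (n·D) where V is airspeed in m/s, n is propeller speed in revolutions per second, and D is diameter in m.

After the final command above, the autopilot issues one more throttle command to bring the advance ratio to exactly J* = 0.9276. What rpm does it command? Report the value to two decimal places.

set_propeller: D = 2.028 m, P = 2.044 m (p = P/D = 1.007890); state ← (V=0, rpm=0)
set_airspeed(87.37): V ← 87.37 m/s
adjust_airspeed(+7.79): V ← 87.37 +7.79 = 95.16 m/s
throttle_to(2564): rpm ← 2564
final state: V = 95.16 m/s, rpm = 2564 → n = rpm/60 = 42.733333 rev/s
target J* = 0.9276; solve J* = V/(n·D) for n: n = V/(J*·D) = 95.16/(0.9276 × 2.028) = 50.585465 rev/s
rpm = 60·n = 3035.127873

rpm = 3035.13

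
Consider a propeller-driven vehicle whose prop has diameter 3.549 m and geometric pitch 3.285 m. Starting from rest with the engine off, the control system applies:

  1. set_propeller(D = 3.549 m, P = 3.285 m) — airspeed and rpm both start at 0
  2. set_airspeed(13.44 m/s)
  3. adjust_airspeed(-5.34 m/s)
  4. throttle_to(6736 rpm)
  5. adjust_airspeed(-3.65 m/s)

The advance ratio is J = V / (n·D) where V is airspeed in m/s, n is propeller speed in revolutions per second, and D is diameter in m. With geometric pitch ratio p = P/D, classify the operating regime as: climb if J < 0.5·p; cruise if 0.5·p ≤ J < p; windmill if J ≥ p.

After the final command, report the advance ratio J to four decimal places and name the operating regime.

J = 0.0112, regime = climb

set_propeller: D = 3.549 m, P = 3.285 m (p = P/D = 0.925613); state ← (V=0, rpm=0)
set_airspeed(13.44): V ← 13.44 m/s
adjust_airspeed(-5.34): V ← 13.44 -5.34 = 8.1 m/s
throttle_to(6736): rpm ← 6736
adjust_airspeed(-3.65): V ← 8.1 -3.65 = 4.45 m/s
final state: V = 4.45 m/s, rpm = 6736 → n = rpm/60 = 112.266667 rev/s
J = V / (n·D) = 4.45 / (112.266667 × 3.549) = 0.011169
regime bands: climb J<0.4628 | cruise [0.4628, 0.9256) | windmill J≥0.9256
J = 0.0112 → climb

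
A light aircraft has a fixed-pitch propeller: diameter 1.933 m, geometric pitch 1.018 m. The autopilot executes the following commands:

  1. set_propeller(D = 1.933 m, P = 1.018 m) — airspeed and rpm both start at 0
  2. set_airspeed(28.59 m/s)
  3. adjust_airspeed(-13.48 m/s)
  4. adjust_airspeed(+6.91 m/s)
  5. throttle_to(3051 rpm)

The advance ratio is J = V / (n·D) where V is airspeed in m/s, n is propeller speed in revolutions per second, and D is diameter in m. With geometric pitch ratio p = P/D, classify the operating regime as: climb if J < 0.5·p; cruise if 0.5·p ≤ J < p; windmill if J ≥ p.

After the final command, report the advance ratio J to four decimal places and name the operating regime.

J = 0.2240, regime = climb

set_propeller: D = 1.933 m, P = 1.018 m (p = P/D = 0.526643); state ← (V=0, rpm=0)
set_airspeed(28.59): V ← 28.59 m/s
adjust_airspeed(-13.48): V ← 28.59 -13.48 = 15.11 m/s
adjust_airspeed(+6.91): V ← 15.11 +6.91 = 22.02 m/s
throttle_to(3051): rpm ← 3051
final state: V = 22.02 m/s, rpm = 3051 → n = rpm/60 = 50.850000 rev/s
J = V / (n·D) = 22.02 / (50.850000 × 1.933) = 0.224024
regime bands: climb J<0.2633 | cruise [0.2633, 0.5266) | windmill J≥0.5266
J = 0.2240 → climb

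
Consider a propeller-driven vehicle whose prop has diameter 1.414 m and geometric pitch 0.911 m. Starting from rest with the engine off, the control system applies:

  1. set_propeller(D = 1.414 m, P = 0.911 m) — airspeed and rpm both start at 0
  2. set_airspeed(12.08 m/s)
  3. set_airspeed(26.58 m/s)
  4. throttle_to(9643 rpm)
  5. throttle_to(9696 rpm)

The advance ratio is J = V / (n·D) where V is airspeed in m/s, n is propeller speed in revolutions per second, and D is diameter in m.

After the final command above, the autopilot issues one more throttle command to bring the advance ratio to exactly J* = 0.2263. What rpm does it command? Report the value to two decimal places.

rpm = 4983.93

set_propeller: D = 1.414 m, P = 0.911 m (p = P/D = 0.644272); state ← (V=0, rpm=0)
set_airspeed(12.08): V ← 12.08 m/s
set_airspeed(26.58): V ← 26.58 m/s
throttle_to(9643): rpm ← 9643
throttle_to(9696): rpm ← 9696
final state: V = 26.58 m/s, rpm = 9696 → n = rpm/60 = 161.600000 rev/s
target J* = 0.2263; solve J* = V/(n·D) for n: n = V/(J*·D) = 26.58/(0.2263 × 1.414) = 83.065563 rev/s
rpm = 60·n = 4983.933783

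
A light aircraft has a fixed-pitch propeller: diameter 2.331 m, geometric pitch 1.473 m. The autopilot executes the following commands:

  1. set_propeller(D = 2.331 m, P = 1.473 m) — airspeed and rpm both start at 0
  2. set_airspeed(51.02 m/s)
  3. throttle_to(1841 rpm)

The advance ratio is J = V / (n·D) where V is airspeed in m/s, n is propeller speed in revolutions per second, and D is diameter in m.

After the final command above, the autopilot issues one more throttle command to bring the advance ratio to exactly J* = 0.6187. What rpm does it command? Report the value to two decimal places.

set_propeller: D = 2.331 m, P = 1.473 m (p = P/D = 0.631918); state ← (V=0, rpm=0)
set_airspeed(51.02): V ← 51.02 m/s
throttle_to(1841): rpm ← 1841
final state: V = 51.02 m/s, rpm = 1841 → n = rpm/60 = 30.683333 rev/s
target J* = 0.6187; solve J* = V/(n·D) for n: n = V/(J*·D) = 51.02/(0.6187 × 2.331) = 35.376761 rev/s
rpm = 60·n = 2122.605646

rpm = 2122.61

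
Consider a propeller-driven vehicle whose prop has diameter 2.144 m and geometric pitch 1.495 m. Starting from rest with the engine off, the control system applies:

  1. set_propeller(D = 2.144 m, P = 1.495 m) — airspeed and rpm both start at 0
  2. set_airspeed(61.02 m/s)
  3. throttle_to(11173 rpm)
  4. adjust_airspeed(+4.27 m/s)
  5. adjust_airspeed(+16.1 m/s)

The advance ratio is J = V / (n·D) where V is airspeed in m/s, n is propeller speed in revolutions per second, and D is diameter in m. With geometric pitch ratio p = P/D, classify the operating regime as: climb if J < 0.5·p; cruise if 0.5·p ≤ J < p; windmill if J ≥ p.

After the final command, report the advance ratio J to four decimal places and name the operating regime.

J = 0.2039, regime = climb

set_propeller: D = 2.144 m, P = 1.495 m (p = P/D = 0.697295); state ← (V=0, rpm=0)
set_airspeed(61.02): V ← 61.02 m/s
throttle_to(11173): rpm ← 11173
adjust_airspeed(+4.27): V ← 61.02 +4.27 = 65.29 m/s
adjust_airspeed(+16.1): V ← 65.29 +16.1 = 81.39 m/s
final state: V = 81.39 m/s, rpm = 11173 → n = rpm/60 = 186.216667 rev/s
J = V / (n·D) = 81.39 / (186.216667 × 2.144) = 0.203858
regime bands: climb J<0.3486 | cruise [0.3486, 0.6973) | windmill J≥0.6973
J = 0.2039 → climb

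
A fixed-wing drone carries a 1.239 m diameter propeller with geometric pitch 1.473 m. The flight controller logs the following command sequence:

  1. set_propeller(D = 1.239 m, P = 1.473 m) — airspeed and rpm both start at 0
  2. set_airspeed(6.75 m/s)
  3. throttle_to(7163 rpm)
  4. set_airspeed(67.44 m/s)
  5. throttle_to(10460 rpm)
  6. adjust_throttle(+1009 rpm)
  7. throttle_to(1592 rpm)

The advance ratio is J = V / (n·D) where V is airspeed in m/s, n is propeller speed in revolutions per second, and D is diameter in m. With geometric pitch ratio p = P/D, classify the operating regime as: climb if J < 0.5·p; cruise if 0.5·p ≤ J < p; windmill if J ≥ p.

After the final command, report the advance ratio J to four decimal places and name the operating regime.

set_propeller: D = 1.239 m, P = 1.473 m (p = P/D = 1.188862); state ← (V=0, rpm=0)
set_airspeed(6.75): V ← 6.75 m/s
throttle_to(7163): rpm ← 7163
set_airspeed(67.44): V ← 67.44 m/s
throttle_to(10460): rpm ← 10460
adjust_throttle(+1009): rpm ← 10460 +1009 = 11469
throttle_to(1592): rpm ← 1592
final state: V = 67.44 m/s, rpm = 1592 → n = rpm/60 = 26.533333 rev/s
J = V / (n·D) = 67.44 / (26.533333 × 1.239) = 2.051419
regime bands: climb J<0.5944 | cruise [0.5944, 1.1889) | windmill J≥1.1889
J = 2.0514 → windmill

J = 2.0514, regime = windmill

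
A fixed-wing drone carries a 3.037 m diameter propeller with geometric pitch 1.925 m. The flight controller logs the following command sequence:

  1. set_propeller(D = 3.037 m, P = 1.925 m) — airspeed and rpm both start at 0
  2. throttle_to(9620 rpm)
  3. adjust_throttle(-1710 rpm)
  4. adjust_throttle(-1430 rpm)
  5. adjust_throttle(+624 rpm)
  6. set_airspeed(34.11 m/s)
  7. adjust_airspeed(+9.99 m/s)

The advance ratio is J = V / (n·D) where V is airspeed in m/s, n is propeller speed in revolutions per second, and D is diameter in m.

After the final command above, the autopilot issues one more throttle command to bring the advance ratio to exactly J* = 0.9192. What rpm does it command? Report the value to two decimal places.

rpm = 947.84

set_propeller: D = 3.037 m, P = 1.925 m (p = P/D = 0.633849); state ← (V=0, rpm=0)
throttle_to(9620): rpm ← 9620
adjust_throttle(-1710): rpm ← 9620 -1710 = 7910
adjust_throttle(-1430): rpm ← 7910 -1430 = 6480
adjust_throttle(+624): rpm ← 6480 +624 = 7104
set_airspeed(34.11): V ← 34.11 m/s
adjust_airspeed(+9.99): V ← 34.11 +9.99 = 44.1 m/s
final state: V = 44.1 m/s, rpm = 7104 → n = rpm/60 = 118.400000 rev/s
target J* = 0.9192; solve J* = V/(n·D) for n: n = V/(J*·D) = 44.1/(0.9192 × 3.037) = 15.797333 rev/s
rpm = 60·n = 947.839999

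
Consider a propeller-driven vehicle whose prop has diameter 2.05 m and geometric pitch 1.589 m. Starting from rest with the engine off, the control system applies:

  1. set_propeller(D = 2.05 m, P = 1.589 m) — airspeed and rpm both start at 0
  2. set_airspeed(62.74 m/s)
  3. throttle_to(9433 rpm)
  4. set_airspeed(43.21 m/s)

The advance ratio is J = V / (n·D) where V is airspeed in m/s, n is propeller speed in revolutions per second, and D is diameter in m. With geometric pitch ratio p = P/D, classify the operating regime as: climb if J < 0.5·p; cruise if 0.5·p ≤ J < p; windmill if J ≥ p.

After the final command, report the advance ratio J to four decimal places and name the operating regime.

J = 0.1341, regime = climb

set_propeller: D = 2.05 m, P = 1.589 m (p = P/D = 0.775122); state ← (V=0, rpm=0)
set_airspeed(62.74): V ← 62.74 m/s
throttle_to(9433): rpm ← 9433
set_airspeed(43.21): V ← 43.21 m/s
final state: V = 43.21 m/s, rpm = 9433 → n = rpm/60 = 157.216667 rev/s
J = V / (n·D) = 43.21 / (157.216667 × 2.05) = 0.134070
regime bands: climb J<0.3876 | cruise [0.3876, 0.7751) | windmill J≥0.7751
J = 0.1341 → climb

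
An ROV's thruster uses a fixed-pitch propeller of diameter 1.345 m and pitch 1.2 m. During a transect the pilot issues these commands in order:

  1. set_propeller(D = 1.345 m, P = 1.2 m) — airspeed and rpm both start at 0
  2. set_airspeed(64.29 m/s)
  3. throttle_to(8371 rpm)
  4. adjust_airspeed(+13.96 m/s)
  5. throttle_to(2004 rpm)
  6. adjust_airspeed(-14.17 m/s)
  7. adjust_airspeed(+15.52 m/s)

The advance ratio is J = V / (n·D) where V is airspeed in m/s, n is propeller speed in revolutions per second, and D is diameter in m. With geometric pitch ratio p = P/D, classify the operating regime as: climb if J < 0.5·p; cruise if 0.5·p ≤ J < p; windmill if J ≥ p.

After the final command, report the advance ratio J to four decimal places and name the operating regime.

set_propeller: D = 1.345 m, P = 1.2 m (p = P/D = 0.892193); state ← (V=0, rpm=0)
set_airspeed(64.29): V ← 64.29 m/s
throttle_to(8371): rpm ← 8371
adjust_airspeed(+13.96): V ← 64.29 +13.96 = 78.25 m/s
throttle_to(2004): rpm ← 2004
adjust_airspeed(-14.17): V ← 78.25 -14.17 = 64.08 m/s
adjust_airspeed(+15.52): V ← 64.08 +15.52 = 79.6 m/s
final state: V = 79.6 m/s, rpm = 2004 → n = rpm/60 = 33.400000 rev/s
J = V / (n·D) = 79.6 / (33.400000 × 1.345) = 1.771921
regime bands: climb J<0.4461 | cruise [0.4461, 0.8922) | windmill J≥0.8922
J = 1.7719 → windmill

J = 1.7719, regime = windmill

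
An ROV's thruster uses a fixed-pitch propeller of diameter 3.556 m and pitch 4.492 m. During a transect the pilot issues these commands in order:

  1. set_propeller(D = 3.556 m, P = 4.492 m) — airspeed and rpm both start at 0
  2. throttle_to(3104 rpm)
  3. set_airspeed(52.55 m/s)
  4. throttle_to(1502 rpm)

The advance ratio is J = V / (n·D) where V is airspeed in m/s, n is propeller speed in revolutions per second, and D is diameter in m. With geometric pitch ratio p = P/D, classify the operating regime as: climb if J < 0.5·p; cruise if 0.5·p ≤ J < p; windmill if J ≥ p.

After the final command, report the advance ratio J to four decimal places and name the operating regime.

set_propeller: D = 3.556 m, P = 4.492 m (p = P/D = 1.263217); state ← (V=0, rpm=0)
throttle_to(3104): rpm ← 3104
set_airspeed(52.55): V ← 52.55 m/s
throttle_to(1502): rpm ← 1502
final state: V = 52.55 m/s, rpm = 1502 → n = rpm/60 = 25.033333 rev/s
J = V / (n·D) = 52.55 / (25.033333 × 3.556) = 0.590327
regime bands: climb J<0.6316 | cruise [0.6316, 1.2632) | windmill J≥1.2632
J = 0.5903 → climb

J = 0.5903, regime = climb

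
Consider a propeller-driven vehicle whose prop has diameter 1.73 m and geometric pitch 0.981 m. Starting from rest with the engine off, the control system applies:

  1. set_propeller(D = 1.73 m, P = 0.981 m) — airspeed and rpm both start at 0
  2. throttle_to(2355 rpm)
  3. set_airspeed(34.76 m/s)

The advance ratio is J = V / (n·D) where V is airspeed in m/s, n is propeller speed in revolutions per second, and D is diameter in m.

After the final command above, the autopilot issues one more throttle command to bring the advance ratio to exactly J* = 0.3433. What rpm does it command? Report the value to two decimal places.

rpm = 3511.65

set_propeller: D = 1.73 m, P = 0.981 m (p = P/D = 0.567052); state ← (V=0, rpm=0)
throttle_to(2355): rpm ← 2355
set_airspeed(34.76): V ← 34.76 m/s
final state: V = 34.76 m/s, rpm = 2355 → n = rpm/60 = 39.250000 rev/s
target J* = 0.3433; solve J* = V/(n·D) for n: n = V/(J*·D) = 34.76/(0.3433 × 1.73) = 58.527485 rev/s
rpm = 60·n = 3511.649091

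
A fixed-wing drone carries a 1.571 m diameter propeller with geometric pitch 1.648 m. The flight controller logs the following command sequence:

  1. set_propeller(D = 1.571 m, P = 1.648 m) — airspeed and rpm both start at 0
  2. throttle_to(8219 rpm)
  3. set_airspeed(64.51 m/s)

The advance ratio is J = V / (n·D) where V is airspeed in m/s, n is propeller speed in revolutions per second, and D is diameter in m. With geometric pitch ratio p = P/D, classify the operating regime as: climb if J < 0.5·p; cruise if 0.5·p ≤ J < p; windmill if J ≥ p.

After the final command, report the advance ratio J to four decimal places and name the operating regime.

J = 0.2998, regime = climb

set_propeller: D = 1.571 m, P = 1.648 m (p = P/D = 1.049013); state ← (V=0, rpm=0)
throttle_to(8219): rpm ← 8219
set_airspeed(64.51): V ← 64.51 m/s
final state: V = 64.51 m/s, rpm = 8219 → n = rpm/60 = 136.983333 rev/s
J = V / (n·D) = 64.51 / (136.983333 × 1.571) = 0.299767
regime bands: climb J<0.5245 | cruise [0.5245, 1.0490) | windmill J≥1.0490
J = 0.2998 → climb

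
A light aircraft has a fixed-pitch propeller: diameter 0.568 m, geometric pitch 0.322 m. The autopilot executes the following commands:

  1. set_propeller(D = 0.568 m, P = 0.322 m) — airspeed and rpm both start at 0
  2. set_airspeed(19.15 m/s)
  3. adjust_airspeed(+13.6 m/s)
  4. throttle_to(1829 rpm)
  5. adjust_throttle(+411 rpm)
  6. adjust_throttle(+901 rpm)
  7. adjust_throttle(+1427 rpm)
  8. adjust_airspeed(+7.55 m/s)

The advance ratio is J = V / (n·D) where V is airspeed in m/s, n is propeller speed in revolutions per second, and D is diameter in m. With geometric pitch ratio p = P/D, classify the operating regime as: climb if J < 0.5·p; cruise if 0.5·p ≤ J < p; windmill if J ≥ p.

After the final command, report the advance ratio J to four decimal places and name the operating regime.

set_propeller: D = 0.568 m, P = 0.322 m (p = P/D = 0.566901); state ← (V=0, rpm=0)
set_airspeed(19.15): V ← 19.15 m/s
adjust_airspeed(+13.6): V ← 19.15 +13.6 = 32.75 m/s
throttle_to(1829): rpm ← 1829
adjust_throttle(+411): rpm ← 1829 +411 = 2240
adjust_throttle(+901): rpm ← 2240 +901 = 3141
adjust_throttle(+1427): rpm ← 3141 +1427 = 4568
adjust_airspeed(+7.55): V ← 32.75 +7.55 = 40.3 m/s
final state: V = 40.3 m/s, rpm = 4568 → n = rpm/60 = 76.133333 rev/s
J = V / (n·D) = 40.3 / (76.133333 × 0.568) = 0.931927
regime bands: climb J<0.2835 | cruise [0.2835, 0.5669) | windmill J≥0.5669
J = 0.9319 → windmill

J = 0.9319, regime = windmill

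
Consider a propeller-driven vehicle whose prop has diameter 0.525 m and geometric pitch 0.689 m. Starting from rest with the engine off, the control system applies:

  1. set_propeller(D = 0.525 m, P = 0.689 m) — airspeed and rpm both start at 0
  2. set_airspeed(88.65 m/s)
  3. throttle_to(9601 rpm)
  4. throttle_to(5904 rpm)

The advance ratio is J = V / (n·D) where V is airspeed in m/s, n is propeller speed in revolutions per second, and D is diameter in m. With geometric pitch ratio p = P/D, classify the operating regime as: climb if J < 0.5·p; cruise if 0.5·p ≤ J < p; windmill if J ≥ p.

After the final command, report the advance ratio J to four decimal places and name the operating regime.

J = 1.7160, regime = windmill

set_propeller: D = 0.525 m, P = 0.689 m (p = P/D = 1.312381); state ← (V=0, rpm=0)
set_airspeed(88.65): V ← 88.65 m/s
throttle_to(9601): rpm ← 9601
throttle_to(5904): rpm ← 5904
final state: V = 88.65 m/s, rpm = 5904 → n = rpm/60 = 98.400000 rev/s
J = V / (n·D) = 88.65 / (98.400000 × 0.525) = 1.716028
regime bands: climb J<0.6562 | cruise [0.6562, 1.3124) | windmill J≥1.3124
J = 1.7160 → windmill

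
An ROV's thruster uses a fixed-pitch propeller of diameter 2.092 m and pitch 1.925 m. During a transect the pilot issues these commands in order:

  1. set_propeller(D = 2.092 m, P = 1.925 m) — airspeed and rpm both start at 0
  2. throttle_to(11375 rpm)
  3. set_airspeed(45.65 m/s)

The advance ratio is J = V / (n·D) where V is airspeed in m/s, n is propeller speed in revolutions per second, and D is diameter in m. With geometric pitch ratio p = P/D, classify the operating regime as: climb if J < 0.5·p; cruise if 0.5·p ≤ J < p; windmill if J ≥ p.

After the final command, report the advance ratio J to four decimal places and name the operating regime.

J = 0.1151, regime = climb

set_propeller: D = 2.092 m, P = 1.925 m (p = P/D = 0.920172); state ← (V=0, rpm=0)
throttle_to(11375): rpm ← 11375
set_airspeed(45.65): V ← 45.65 m/s
final state: V = 45.65 m/s, rpm = 11375 → n = rpm/60 = 189.583333 rev/s
J = V / (n·D) = 45.65 / (189.583333 × 2.092) = 0.115101
regime bands: climb J<0.4601 | cruise [0.4601, 0.9202) | windmill J≥0.9202
J = 0.1151 → climb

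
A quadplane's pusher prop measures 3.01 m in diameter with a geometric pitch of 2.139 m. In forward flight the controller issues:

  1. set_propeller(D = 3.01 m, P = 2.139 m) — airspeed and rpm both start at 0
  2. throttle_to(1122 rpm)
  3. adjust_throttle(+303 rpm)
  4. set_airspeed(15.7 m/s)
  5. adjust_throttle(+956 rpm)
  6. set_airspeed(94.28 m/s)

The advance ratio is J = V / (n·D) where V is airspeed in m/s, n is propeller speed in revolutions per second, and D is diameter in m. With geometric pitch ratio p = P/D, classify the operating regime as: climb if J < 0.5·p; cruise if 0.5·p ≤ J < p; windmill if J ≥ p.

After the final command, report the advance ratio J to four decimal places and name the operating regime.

J = 0.7893, regime = windmill

set_propeller: D = 3.01 m, P = 2.139 m (p = P/D = 0.710631); state ← (V=0, rpm=0)
throttle_to(1122): rpm ← 1122
adjust_throttle(+303): rpm ← 1122 +303 = 1425
set_airspeed(15.7): V ← 15.7 m/s
adjust_throttle(+956): rpm ← 1425 +956 = 2381
set_airspeed(94.28): V ← 94.28 m/s
final state: V = 94.28 m/s, rpm = 2381 → n = rpm/60 = 39.683333 rev/s
J = V / (n·D) = 94.28 / (39.683333 × 3.01) = 0.789305
regime bands: climb J<0.3553 | cruise [0.3553, 0.7106) | windmill J≥0.7106
J = 0.7893 → windmill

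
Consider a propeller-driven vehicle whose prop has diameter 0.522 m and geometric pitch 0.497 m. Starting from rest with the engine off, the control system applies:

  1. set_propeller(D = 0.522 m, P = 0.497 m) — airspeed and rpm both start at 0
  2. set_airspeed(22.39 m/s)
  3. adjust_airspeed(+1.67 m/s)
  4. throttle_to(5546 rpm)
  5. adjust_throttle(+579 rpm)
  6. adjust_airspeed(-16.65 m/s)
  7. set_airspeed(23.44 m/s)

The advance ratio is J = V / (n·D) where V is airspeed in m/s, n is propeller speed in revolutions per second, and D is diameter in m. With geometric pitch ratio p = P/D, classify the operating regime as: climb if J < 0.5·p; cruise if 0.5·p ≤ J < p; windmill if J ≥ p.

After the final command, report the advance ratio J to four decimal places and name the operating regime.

J = 0.4399, regime = climb

set_propeller: D = 0.522 m, P = 0.497 m (p = P/D = 0.952107); state ← (V=0, rpm=0)
set_airspeed(22.39): V ← 22.39 m/s
adjust_airspeed(+1.67): V ← 22.39 +1.67 = 24.06 m/s
throttle_to(5546): rpm ← 5546
adjust_throttle(+579): rpm ← 5546 +579 = 6125
adjust_airspeed(-16.65): V ← 24.06 -16.65 = 7.41 m/s
set_airspeed(23.44): V ← 23.44 m/s
final state: V = 23.44 m/s, rpm = 6125 → n = rpm/60 = 102.083333 rev/s
J = V / (n·D) = 23.44 / (102.083333 × 0.522) = 0.439878
regime bands: climb J<0.4761 | cruise [0.4761, 0.9521) | windmill J≥0.9521
J = 0.4399 → climb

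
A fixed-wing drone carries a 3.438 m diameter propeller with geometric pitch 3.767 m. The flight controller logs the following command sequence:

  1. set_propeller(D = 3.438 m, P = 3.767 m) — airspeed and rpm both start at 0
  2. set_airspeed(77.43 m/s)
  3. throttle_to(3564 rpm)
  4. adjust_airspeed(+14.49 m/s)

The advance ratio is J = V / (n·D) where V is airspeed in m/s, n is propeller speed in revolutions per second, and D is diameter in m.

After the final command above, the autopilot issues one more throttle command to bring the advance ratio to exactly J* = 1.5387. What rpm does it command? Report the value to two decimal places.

rpm = 1042.56

set_propeller: D = 3.438 m, P = 3.767 m (p = P/D = 1.095695); state ← (V=0, rpm=0)
set_airspeed(77.43): V ← 77.43 m/s
throttle_to(3564): rpm ← 3564
adjust_airspeed(+14.49): V ← 77.43 +14.49 = 91.92 m/s
final state: V = 91.92 m/s, rpm = 3564 → n = rpm/60 = 59.400000 rev/s
target J* = 1.5387; solve J* = V/(n·D) for n: n = V/(J*·D) = 91.92/(1.5387 × 3.438) = 17.376015 rev/s
rpm = 60·n = 1042.560916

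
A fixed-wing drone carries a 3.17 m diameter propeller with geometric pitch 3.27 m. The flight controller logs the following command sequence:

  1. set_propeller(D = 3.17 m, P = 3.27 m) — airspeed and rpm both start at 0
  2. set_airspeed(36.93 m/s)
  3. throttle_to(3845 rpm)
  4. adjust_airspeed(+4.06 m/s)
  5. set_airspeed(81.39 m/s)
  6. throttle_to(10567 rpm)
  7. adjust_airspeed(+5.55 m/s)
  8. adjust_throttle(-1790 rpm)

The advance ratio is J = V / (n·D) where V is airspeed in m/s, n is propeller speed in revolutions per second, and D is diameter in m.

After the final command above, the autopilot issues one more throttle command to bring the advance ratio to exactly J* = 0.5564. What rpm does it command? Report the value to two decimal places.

set_propeller: D = 3.17 m, P = 3.27 m (p = P/D = 1.031546); state ← (V=0, rpm=0)
set_airspeed(36.93): V ← 36.93 m/s
throttle_to(3845): rpm ← 3845
adjust_airspeed(+4.06): V ← 36.93 +4.06 = 40.99 m/s
set_airspeed(81.39): V ← 81.39 m/s
throttle_to(10567): rpm ← 10567
adjust_airspeed(+5.55): V ← 81.39 +5.55 = 86.94 m/s
adjust_throttle(-1790): rpm ← 10567 -1790 = 8777
final state: V = 86.94 m/s, rpm = 8777 → n = rpm/60 = 146.283333 rev/s
target J* = 0.5564; solve J* = V/(n·D) for n: n = V/(J*·D) = 86.94/(0.5564 × 3.17) = 49.291638 rev/s
rpm = 60·n = 2957.498293

rpm = 2957.50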